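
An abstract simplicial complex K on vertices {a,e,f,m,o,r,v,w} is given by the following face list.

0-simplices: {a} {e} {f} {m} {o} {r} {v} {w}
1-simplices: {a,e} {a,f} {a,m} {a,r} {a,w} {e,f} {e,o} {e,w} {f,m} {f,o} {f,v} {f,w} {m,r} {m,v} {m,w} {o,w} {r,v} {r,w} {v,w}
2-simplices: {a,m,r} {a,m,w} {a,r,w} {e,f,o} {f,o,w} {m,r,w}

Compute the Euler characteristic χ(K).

n_0=8 n_1=19 n_2=6
χ=+8−19+6=-5

χ(K)=-5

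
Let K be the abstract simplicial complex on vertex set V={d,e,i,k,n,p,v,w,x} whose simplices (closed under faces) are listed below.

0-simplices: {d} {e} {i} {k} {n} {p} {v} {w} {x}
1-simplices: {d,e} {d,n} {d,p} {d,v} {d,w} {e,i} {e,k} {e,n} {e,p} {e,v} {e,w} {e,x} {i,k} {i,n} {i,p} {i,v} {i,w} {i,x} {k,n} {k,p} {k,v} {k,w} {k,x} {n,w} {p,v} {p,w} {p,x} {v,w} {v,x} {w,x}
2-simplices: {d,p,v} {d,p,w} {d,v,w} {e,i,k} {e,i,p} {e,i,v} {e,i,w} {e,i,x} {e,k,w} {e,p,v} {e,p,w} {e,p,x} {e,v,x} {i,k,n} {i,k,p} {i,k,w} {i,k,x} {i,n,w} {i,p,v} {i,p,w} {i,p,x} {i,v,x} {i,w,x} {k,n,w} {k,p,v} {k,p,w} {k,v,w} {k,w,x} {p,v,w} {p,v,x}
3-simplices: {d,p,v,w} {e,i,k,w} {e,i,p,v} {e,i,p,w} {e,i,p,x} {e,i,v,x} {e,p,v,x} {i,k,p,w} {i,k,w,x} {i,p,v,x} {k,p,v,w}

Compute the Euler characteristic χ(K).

n_0=9 n_1=30 n_2=30 n_3=11
χ=+9−30+30−11=-2

χ(K)=-2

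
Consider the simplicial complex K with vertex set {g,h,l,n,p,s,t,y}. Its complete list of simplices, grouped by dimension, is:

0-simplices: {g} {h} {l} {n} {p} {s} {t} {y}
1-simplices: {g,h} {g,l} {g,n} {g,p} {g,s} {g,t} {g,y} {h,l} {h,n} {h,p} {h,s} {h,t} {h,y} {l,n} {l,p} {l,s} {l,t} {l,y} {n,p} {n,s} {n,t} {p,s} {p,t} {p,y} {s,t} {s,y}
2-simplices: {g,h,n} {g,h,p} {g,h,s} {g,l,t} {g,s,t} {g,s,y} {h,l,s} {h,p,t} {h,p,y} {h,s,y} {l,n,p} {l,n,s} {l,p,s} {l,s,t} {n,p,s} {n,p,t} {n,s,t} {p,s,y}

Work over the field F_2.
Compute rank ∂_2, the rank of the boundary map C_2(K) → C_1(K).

rank∂_2=17

n_0=8 n_1=26 n_2=18  [Z2]
∂1: piv[gh,gl,gn,gp,gs,gt,gy] rk=7  ker:hl,hn,hp,hs,ht,hy,ln,lp,ls,lt,ly,np,ns,nt,ps,pt,py,st,sy
∂2: piv[ghn,ghp,ghs,glt,gst,gsy,hls,hpt,hpy,hsy,lnp,lns,lps,lst,npt,nst,psy] rk=17  ker:nps
rk∂_2=17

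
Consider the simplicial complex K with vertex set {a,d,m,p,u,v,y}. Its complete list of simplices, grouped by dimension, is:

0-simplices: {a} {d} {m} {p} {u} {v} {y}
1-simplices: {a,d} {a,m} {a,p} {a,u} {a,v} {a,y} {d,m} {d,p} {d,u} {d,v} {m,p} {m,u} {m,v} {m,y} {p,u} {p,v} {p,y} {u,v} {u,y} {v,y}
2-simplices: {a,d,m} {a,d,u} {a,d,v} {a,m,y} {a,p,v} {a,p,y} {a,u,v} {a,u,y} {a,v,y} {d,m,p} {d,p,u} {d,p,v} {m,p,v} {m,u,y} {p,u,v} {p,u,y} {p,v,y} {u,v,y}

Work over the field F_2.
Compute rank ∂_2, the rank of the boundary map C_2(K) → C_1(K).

rank∂_2=14

n_0=7 n_1=20 n_2=18  [Z2]
∂1: piv[ad,am,ap,au,av,ay] rk=6  ker:dm,dp,du,dv,mp,mu,mv,my,pu,pv,py,uv,uy,vy
∂2: piv[adm,adu,adv,amy,apv,apy,auv,auy,avy,dmp,dpu,dpv,mpv,muy] rk=14  ker:puv,puy,pvy,uvy
rk∂_2=14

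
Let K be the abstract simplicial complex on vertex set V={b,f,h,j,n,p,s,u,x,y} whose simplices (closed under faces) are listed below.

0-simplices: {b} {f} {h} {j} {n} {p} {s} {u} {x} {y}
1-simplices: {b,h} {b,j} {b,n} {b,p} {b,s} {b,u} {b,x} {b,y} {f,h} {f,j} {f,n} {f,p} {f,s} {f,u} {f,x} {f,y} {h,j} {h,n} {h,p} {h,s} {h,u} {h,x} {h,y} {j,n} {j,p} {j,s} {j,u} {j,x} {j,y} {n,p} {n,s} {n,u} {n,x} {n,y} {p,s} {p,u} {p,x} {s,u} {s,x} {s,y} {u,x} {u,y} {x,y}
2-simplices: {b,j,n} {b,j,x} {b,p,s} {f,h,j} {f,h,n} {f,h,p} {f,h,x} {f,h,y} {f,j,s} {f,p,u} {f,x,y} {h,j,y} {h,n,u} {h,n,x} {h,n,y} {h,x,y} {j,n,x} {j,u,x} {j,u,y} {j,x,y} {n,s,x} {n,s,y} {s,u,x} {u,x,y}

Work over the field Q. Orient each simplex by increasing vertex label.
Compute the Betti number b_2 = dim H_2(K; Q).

b_2=2

n_0=10 n_1=43 n_2=24  [Q]
∂1: piv[bh,bj,bn,bp,bs,bu,bx,by,fh] rk=9  ker:fj,fn,fp,fs,fu,fx,fy,hj,hn,hp,hs,hu,hx,hy,jn,jp,js,ju,jx,jy,np,ns,nu,nx,ny,ps,pu,px,su,sx,sy,ux,uy,xy
∂2: piv[bjn,bjx,bps,fhj,fhn,fhp,fhx,fhy,fjs,fpu,fxy,hjy,hnu,hnx,hny,jnx,jux,juy,jxy,nsx,nsy,sux] rk=22  ker:hxy,uxy
b_2=(24−22)−0=2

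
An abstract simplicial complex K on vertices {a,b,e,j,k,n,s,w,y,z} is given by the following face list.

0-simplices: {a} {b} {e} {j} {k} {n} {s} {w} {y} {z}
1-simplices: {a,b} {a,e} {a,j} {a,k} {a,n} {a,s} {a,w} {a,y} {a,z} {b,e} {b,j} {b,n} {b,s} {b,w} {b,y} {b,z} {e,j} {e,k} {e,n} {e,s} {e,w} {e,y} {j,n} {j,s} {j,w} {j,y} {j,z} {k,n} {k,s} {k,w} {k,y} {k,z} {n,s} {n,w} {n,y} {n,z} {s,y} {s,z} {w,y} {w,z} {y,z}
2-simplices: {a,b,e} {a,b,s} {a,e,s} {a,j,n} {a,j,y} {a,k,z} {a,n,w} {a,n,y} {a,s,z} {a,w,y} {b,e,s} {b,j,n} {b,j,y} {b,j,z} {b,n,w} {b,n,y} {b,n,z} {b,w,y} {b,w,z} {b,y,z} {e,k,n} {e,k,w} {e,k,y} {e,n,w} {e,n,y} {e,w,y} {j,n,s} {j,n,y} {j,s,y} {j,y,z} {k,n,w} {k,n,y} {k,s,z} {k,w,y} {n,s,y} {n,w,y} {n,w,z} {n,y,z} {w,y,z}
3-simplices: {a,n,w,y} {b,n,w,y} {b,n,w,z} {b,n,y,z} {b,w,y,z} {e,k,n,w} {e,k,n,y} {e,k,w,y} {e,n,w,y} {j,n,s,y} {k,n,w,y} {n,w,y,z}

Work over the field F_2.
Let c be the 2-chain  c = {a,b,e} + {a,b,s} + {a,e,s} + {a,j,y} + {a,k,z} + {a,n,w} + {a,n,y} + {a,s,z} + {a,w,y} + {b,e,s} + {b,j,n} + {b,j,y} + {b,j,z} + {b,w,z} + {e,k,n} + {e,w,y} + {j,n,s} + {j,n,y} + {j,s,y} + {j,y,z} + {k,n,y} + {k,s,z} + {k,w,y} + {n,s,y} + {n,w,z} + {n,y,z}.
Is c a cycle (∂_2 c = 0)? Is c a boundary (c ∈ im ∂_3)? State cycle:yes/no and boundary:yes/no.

cycle:no boundary:no

n_0=10 n_1=41 n_2=39 n_3=12  [Z2]
∂1: piv[ab,ae,aj,ak,an,as,aw,ay,az] rk=9  ker:be,bj,bn,bs,bw,by,bz,ej,ek,en,es,ew,ey,jn,js,jw,jy,jz,kn,ks,kw,ky,kz,ns,nw,ny,nz,sy,sz,wy,wz,yz
∂2: piv[abe,abs,aes,ajn,ajy,akz,anw,any,asz,awy,bjn,bjy,bjz,bnw,bnz,bwz,byz,ekn,ekw,eky,enw,eny,jns,jsy,ksz] rk=25  ker:bes,bny,bwy,ewy,jny,jyz,knw,kny,kwy,nsy,nwy,nwz,nyz,wyz
∂3: piv[anwy,bnwy,bnwz,bnyz,bwyz,eknw,ekny,ekwy,enwy,jnsy] rk=10  ker:knwy,nwyz
∂2c = {a,j} + {a,k} + {a,s} + {a,y} + {b,j} + {b,n} + {b,w} + {b,y} + {e,k} + {e,n} + {e,w} + {e,y} + {j,n} + {j,y} + {k,s} + {k,w} + {n,y} + {w,y}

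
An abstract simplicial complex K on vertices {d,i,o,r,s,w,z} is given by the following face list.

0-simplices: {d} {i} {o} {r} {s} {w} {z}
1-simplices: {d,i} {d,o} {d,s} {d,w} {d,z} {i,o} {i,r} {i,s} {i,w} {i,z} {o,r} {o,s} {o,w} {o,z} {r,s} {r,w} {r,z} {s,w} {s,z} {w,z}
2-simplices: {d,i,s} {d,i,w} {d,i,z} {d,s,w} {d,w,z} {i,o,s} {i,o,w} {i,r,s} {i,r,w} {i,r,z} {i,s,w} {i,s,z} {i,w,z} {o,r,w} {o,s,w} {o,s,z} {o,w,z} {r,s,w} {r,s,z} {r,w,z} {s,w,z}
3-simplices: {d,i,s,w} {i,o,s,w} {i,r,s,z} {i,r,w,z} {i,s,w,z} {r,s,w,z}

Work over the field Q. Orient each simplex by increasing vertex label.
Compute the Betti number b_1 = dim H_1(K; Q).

n_0=7 n_1=20 n_2=21 n_3=6  [Q]
∂1: piv[di,do,ds,dw,dz,ir] rk=6  ker:io,is,iw,iz,or,os,ow,oz,rs,rw,rz,sw,sz,wz
∂2: piv[dis,diw,diz,dsw,dwz,ios,iow,irs,irw,irz,isz,orw,osz] rk=13  ker:isw,iwz,osw,owz,rsw,rsz,rwz,swz
∂3: piv[disw,iosw,irsz,irwz,iswz,rswz] rk=6
b_1=(20−6)−13=1

b_1=1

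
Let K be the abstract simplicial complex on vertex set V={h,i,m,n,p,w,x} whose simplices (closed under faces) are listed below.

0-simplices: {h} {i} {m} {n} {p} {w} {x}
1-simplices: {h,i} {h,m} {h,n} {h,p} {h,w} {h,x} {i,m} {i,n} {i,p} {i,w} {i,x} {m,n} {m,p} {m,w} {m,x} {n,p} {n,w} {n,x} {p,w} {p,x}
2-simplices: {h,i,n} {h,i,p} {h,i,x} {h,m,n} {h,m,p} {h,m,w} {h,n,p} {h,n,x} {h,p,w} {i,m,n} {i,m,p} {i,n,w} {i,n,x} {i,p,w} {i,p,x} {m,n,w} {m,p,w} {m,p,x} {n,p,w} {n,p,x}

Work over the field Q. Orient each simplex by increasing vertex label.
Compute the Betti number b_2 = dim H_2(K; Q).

n_0=7 n_1=20 n_2=20  [Q]
∂1: piv[hi,hm,hn,hp,hw,hx] rk=6  ker:im,in,ip,iw,ix,mn,mp,mw,mx,np,nw,nx,pw,px
∂2: piv[hin,hip,hix,hmn,hmp,hmw,hnp,hnx,hpw,imn,inw,ipw,ipx,mpx] rk=14  ker:imp,inx,mnw,mpw,npw,npx
b_2=(20−14)−0=6

b_2=6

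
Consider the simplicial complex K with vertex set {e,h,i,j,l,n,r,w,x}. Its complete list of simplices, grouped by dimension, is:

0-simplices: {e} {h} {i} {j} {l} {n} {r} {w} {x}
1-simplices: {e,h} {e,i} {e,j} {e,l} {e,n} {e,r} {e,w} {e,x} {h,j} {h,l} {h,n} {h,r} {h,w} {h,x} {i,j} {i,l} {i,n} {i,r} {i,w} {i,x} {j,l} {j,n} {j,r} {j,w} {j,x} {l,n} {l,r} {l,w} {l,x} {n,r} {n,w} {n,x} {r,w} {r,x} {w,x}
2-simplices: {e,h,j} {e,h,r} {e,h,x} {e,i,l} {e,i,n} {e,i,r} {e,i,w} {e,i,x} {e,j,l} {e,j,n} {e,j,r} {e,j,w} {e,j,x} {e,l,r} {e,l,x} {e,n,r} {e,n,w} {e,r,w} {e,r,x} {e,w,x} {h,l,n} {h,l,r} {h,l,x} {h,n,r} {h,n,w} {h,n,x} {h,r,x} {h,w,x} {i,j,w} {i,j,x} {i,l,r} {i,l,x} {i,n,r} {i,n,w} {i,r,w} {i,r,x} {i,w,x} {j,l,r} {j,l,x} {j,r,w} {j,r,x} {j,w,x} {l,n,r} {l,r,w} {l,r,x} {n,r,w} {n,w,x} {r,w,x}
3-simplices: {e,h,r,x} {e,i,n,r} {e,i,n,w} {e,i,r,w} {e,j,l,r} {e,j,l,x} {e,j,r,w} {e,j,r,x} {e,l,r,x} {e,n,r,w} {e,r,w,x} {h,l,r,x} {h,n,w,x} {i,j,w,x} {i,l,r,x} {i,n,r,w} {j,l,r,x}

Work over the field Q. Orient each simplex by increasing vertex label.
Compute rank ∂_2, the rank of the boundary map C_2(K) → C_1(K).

rank∂_2=27

n_0=9 n_1=35 n_2=48 n_3=17  [Q]
∂1: piv[eh,ei,ej,el,en,er,ew,ex] rk=8  ker:hj,hl,hn,hr,hw,hx,ij,il,in,ir,iw,ix,jl,jn,jr,jw,jx,ln,lr,lw,lx,nr,nw,nx,rw,rx,wx
∂2: piv[ehj,ehr,ehx,eil,ein,eir,eiw,eix,ejl,ejn,ejr,ejw,ejx,elr,elx,enr,enw,erw,erx,ewx,hln,hlr,hnr,hnw,hnx,ijw,lrw] rk=27  ker:hlx,hrx,hwx,ijx,ilr,ilx,inr,inw,irw,irx,iwx,jlr,jlx,jrw,jrx,jwx,lnr,lrx,nrw,nwx,rwx
∂3: piv[ehrx,einr,einw,eirw,ejlr,ejlx,ejrw,ejrx,elrx,enrw,erwx,hlrx,hnwx,ijwx,ilrx] rk=15  ker:inrw,jlrx
rk∂_2=27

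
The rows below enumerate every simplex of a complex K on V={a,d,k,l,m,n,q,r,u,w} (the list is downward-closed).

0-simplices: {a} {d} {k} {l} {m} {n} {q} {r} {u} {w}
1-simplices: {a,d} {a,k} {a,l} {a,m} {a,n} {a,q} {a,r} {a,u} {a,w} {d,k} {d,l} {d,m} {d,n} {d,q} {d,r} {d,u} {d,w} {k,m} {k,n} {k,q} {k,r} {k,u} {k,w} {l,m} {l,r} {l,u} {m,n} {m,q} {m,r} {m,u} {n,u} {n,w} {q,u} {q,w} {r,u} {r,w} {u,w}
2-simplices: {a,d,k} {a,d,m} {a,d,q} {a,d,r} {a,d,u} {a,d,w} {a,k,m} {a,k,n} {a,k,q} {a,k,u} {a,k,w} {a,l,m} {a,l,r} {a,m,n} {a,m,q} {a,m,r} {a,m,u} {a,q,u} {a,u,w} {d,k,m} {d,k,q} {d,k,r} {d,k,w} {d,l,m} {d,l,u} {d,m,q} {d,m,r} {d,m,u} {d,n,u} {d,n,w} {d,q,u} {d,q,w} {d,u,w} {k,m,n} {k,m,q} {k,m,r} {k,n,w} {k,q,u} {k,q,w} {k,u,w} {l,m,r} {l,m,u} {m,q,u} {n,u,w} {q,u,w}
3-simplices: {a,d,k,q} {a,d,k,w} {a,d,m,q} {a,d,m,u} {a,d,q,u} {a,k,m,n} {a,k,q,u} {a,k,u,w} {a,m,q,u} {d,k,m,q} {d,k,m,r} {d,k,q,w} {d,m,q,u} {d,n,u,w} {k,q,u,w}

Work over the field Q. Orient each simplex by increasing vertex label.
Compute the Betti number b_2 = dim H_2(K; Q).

n_0=10 n_1=37 n_2=45 n_3=15  [Q]
∂1: piv[ad,ak,al,am,an,aq,ar,au,aw] rk=9  ker:dk,dl,dm,dn,dq,dr,du,dw,km,kn,kq,kr,ku,kw,lm,lr,lu,mn,mq,mr,mu,nu,nw,qu,qw,ru,rw,uw
∂2: piv[adk,adm,adq,adr,adu,adw,akm,akn,akq,aku,akw,alm,alr,amn,amq,amr,amu,aqu,auw,dkr,dlm,dlu,dnu,dnw,dqw,knw] rk=26  ker:dkm,dkq,dkw,dmq,dmr,dmu,dqu,duw,kmn,kmq,kmr,kqu,kqw,kuw,lmr,lmu,mqu,nuw,quw
∂3: piv[adkq,adkw,admq,admu,adqu,akmn,akqu,akuw,amqu,dkmq,dkmr,dkqw,dnuw,kquw] rk=14  ker:dmqu
b_2=(45−26)−14=5

b_2=5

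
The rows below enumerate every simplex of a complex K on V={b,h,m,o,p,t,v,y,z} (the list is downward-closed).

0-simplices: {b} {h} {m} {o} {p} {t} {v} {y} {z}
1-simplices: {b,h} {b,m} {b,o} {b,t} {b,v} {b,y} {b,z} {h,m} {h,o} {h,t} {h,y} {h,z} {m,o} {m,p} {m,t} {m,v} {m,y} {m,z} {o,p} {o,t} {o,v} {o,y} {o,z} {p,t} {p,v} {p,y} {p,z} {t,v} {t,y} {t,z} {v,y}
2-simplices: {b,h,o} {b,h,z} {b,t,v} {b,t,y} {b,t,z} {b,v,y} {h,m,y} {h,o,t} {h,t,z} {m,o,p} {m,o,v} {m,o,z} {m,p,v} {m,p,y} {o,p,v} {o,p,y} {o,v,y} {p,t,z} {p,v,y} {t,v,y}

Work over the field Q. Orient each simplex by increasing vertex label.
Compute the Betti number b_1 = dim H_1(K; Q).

n_0=9 n_1=31 n_2=20  [Q]
∂1: piv[bh,bm,bo,bt,bv,by,bz,mp] rk=8  ker:hm,ho,ht,hy,hz,mo,mt,mv,my,mz,op,ot,ov,oy,oz,pt,pv,py,pz,tv,ty,tz,vy
∂2: piv[bho,bhz,btv,bty,btz,bvy,hmy,hot,htz,mop,mov,moz,mpv,mpy,opy,ovy,ptz] rk=17  ker:opv,pvy,tvy
b_1=(31−8)−17=6

b_1=6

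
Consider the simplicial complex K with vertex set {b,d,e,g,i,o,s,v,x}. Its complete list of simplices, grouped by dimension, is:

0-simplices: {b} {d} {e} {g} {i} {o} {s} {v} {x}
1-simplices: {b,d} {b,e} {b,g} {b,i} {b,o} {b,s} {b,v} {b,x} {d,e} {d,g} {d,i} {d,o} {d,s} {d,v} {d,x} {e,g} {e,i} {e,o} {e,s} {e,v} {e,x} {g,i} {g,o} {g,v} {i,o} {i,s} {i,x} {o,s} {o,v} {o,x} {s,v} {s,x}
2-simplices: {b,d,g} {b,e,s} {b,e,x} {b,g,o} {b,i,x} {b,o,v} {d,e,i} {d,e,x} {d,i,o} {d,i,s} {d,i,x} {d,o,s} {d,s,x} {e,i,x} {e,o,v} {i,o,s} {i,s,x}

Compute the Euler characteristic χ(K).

χ(K)=-6

n_0=9 n_1=32 n_2=17
χ=+9−32+17=-6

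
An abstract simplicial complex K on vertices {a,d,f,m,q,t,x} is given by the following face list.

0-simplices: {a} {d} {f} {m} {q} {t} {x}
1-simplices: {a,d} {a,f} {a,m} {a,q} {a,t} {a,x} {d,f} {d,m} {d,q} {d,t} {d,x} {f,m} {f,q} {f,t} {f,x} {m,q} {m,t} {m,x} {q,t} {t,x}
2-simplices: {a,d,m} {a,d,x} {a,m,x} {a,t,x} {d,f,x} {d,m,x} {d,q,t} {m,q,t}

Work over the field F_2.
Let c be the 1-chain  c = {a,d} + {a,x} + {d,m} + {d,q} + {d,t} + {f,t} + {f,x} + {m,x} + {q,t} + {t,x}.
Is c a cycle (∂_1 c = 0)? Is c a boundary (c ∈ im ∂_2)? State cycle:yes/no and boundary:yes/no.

n_0=7 n_1=20 n_2=8  [Z2]
∂1: piv[ad,af,am,aq,at,ax] rk=6  ker:df,dm,dq,dt,dx,fm,fq,ft,fx,mq,mt,mx,qt,tx
∂2: piv[adm,adx,amx,atx,dfx,dqt,mqt] rk=7  ker:dmx
∂1c = 0
c vs im∂2: residual ≠ 0 ⇒ not boundary

cycle:yes boundary:no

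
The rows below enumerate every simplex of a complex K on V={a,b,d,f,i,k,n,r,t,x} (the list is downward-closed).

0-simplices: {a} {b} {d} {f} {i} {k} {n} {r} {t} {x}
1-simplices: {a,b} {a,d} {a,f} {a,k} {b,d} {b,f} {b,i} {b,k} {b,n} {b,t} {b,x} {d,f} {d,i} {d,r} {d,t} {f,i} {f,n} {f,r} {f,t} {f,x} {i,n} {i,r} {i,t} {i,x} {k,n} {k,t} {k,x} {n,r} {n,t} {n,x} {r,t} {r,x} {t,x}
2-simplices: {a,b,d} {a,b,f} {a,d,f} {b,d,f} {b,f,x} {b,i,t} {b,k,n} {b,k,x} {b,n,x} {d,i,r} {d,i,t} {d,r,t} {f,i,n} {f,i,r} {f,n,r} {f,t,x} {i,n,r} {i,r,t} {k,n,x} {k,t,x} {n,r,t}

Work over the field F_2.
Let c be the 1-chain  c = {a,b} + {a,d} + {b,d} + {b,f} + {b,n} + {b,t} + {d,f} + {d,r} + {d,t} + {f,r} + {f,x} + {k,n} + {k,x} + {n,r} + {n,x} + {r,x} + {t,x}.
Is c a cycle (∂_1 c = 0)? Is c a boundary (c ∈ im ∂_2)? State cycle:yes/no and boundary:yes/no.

cycle:no boundary:no

n_0=10 n_1=33 n_2=21  [Z2]
∂1: piv[ab,ad,af,ak,bi,bn,bt,bx,dr] rk=9  ker:bd,bf,bk,df,di,dt,fi,fn,fr,ft,fx,in,ir,it,ix,kn,kt,kx,nr,nt,nx,rt,rx,tx
∂2: piv[abd,abf,adf,bfx,bit,bkn,bkx,bnx,dir,dit,drt,fin,fir,fnr,ftx,ktx,nrt] rk=17  ker:bdf,inr,irt,knx
∂1c = {b} + {d} + {t} + {x}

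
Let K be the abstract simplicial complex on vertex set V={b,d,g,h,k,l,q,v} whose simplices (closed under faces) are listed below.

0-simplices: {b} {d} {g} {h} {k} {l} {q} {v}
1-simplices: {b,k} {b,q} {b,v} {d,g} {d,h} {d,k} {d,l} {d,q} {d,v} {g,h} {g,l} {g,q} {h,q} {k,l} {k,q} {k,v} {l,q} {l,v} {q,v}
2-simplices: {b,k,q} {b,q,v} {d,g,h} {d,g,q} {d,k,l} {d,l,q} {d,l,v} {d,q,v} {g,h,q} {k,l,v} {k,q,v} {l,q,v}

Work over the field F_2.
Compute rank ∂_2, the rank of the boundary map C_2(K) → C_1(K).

n_0=8 n_1=19 n_2=12  [Z2]
∂1: piv[bk,bq,bv,dg,dh,dk,dl] rk=7  ker:dq,dv,gh,gl,gq,hq,kl,kq,kv,lq,lv,qv
∂2: piv[bkq,bqv,dgh,dgq,dkl,dlq,dlv,dqv,ghq,klv,kqv] rk=11  ker:lqv
rk∂_2=11

rank∂_2=11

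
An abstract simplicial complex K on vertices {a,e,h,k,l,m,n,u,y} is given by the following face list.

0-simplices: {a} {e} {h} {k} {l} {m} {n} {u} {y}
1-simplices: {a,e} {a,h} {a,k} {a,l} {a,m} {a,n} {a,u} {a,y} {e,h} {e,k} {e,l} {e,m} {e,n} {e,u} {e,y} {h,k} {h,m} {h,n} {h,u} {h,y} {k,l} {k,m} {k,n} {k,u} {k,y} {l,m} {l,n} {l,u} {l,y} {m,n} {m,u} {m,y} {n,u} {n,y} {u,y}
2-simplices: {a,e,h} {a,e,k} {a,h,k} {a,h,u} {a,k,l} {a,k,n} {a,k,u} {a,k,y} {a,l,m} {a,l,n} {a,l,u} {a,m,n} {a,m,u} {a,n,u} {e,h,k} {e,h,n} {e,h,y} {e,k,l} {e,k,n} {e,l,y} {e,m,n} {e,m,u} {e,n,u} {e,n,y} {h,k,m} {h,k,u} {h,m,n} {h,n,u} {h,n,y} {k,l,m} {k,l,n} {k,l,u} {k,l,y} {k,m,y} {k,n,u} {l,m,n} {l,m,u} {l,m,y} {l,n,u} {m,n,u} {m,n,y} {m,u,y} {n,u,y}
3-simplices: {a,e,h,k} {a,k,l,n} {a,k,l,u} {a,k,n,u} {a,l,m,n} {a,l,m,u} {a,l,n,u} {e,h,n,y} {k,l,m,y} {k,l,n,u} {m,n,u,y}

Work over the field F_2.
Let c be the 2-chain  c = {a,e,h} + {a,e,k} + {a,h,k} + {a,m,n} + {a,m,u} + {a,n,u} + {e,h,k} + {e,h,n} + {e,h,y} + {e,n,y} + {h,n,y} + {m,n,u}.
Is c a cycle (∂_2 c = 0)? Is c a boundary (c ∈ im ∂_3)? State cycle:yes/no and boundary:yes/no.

n_0=9 n_1=35 n_2=43 n_3=11  [Z2]
∂1: piv[ae,ah,ak,al,am,an,au,ay] rk=8  ker:eh,ek,el,em,en,eu,ey,hk,hm,hn,hu,hy,kl,km,kn,ku,ky,lm,ln,lu,ly,mn,mu,my,nu,ny,uy
∂2: piv[aeh,aek,ahk,ahu,akl,akn,aku,aky,alm,aln,alu,amn,amu,anu,ehn,ehy,ekl,ekn,ely,emn,emu,eny,hkm,hmn,kly,kmy,muy] rk=27  ker:ehk,enu,hku,hnu,hny,klm,kln,klu,knu,lmn,lmu,lmy,lnu,mnu,mny,nuy
∂3: piv[aehk,akln,aklu,aknu,almn,almu,alnu,ehny,klmy,mnuy] rk=10  ker:klnu
∂2c = 0
c vs im∂3: residual ≠ 0 ⇒ not boundary

cycle:yes boundary:no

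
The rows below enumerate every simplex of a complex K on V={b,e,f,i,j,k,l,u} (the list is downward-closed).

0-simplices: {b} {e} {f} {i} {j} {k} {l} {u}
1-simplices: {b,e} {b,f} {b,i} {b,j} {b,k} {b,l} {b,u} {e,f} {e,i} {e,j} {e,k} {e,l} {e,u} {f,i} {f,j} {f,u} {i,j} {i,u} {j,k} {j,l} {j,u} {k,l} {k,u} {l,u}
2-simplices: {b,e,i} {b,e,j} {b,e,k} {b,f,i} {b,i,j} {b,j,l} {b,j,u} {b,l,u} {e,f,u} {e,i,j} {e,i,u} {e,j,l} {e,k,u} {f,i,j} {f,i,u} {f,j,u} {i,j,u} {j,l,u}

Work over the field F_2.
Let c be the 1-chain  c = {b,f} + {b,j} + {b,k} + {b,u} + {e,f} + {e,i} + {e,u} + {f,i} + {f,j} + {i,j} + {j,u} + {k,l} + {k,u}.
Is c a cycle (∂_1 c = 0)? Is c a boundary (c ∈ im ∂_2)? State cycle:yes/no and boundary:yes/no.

n_0=8 n_1=24 n_2=18  [Z2]
∂1: piv[be,bf,bi,bj,bk,bl,bu] rk=7  ker:ef,ei,ej,ek,el,eu,fi,fj,fu,ij,iu,jk,jl,ju,kl,ku,lu
∂2: piv[bei,bej,bek,bfi,bij,bjl,bju,blu,efu,eiu,ejl,eku,fij,fiu,fju] rk=15  ker:eij,iju,jlu
∂1c = {e} + {i} + {k} + {l}

cycle:no boundary:no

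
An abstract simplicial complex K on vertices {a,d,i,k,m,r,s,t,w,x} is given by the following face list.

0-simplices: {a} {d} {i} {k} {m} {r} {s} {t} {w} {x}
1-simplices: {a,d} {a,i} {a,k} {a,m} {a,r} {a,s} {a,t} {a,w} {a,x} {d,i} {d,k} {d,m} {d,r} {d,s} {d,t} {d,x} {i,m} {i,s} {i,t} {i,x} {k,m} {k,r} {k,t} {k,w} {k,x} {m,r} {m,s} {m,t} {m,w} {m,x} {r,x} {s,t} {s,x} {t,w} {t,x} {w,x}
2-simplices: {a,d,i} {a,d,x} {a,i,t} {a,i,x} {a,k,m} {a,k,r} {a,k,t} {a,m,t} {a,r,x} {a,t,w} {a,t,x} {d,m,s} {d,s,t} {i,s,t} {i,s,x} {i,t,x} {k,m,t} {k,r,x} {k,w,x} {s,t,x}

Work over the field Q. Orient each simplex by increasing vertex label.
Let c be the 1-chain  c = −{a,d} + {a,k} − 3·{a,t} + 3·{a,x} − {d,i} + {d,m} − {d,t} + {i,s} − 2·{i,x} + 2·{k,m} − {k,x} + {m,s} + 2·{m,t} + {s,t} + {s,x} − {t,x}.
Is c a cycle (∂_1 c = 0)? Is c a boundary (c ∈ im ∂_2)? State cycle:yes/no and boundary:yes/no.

n_0=10 n_1=36 n_2=20  [Q]
∂1: piv[ad,ai,ak,am,ar,as,at,aw,ax] rk=9  ker:di,dk,dm,dr,ds,dt,dx,im,is,it,ix,km,kr,kt,kw,kx,mr,ms,mt,mw,mx,rx,st,sx,tw,tx,wx
∂2: piv[adi,adx,ait,aix,akm,akr,akt,amt,arx,atw,atx,dms,dst,ist,isx,krx,kwx] rk=17  ker:itx,kmt,stx
∂1c = 0
c vs im∂2: reduces to 0 ⇒ boundary

cycle:yes boundary:yes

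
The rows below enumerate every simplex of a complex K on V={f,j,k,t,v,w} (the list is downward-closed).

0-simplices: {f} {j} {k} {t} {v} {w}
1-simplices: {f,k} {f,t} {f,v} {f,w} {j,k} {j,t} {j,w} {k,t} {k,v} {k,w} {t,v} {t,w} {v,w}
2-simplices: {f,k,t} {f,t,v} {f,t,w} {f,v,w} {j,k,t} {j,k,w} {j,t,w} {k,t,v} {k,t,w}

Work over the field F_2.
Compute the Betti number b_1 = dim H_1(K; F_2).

n_0=6 n_1=13 n_2=9  [Z2]
∂1: piv[fk,ft,fv,fw,jk] rk=5  ker:jt,jw,kt,kv,kw,tv,tw,vw
∂2: piv[fkt,ftv,ftw,fvw,jkt,jkw,jtw,ktv] rk=8  ker:ktw
b_1=(13−5)−8=0

b_1=0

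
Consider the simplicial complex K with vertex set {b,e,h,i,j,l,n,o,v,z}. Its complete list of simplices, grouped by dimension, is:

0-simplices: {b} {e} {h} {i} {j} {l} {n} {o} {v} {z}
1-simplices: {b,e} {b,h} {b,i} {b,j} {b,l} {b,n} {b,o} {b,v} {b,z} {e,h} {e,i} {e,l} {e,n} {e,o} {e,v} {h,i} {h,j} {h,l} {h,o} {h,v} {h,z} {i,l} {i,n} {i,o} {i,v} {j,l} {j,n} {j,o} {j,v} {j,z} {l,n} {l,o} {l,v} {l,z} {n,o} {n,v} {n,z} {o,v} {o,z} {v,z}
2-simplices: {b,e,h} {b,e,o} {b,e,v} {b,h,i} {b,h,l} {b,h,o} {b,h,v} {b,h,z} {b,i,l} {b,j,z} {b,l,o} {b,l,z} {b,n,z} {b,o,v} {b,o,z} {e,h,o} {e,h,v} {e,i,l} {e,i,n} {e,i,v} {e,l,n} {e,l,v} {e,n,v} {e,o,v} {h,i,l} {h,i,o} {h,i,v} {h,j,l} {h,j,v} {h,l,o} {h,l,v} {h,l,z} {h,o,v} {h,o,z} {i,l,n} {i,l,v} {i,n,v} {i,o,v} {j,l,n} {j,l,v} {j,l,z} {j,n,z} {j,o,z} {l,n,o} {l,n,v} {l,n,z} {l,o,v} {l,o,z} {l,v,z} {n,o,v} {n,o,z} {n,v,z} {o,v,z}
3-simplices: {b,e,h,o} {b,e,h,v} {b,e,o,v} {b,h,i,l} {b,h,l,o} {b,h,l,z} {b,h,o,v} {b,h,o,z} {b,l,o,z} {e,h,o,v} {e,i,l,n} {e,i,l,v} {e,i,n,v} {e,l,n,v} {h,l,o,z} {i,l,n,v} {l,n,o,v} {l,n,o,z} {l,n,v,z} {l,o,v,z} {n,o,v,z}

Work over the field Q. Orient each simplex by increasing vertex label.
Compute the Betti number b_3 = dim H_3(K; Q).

b_3=4

n_0=10 n_1=40 n_2=53 n_3=21  [Q]
∂1: piv[be,bh,bi,bj,bl,bn,bo,bv,bz] rk=9  ker:eh,ei,el,en,eo,ev,hi,hj,hl,ho,hv,hz,il,in,io,iv,jl,jn,jo,jv,jz,ln,lo,lv,lz,no,nv,nz,ov,oz,vz
∂2: piv[beh,beo,bev,bhi,bhl,bho,bhv,bhz,bil,bjz,blo,blz,bnz,bov,boz,eil,ein,eiv,eln,elv,env,hio,hiv,hjl,hjv,jln,jlz,jnz,joz,lno,lvz] rk=31  ker:eho,ehv,eov,hil,hlo,hlv,hlz,hov,hoz,iln,ilv,inv,iov,jlv,lnv,lnz,lov,loz,nov,noz,nvz,ovz
∂3: piv[beho,behv,beov,bhil,bhlo,bhlz,bhov,bhoz,bloz,eiln,eilv,einv,elnv,lnov,lnoz,lnvz,lovz] rk=17  ker:ehov,hloz,ilnv,novz
b_3=(21−17)−0=4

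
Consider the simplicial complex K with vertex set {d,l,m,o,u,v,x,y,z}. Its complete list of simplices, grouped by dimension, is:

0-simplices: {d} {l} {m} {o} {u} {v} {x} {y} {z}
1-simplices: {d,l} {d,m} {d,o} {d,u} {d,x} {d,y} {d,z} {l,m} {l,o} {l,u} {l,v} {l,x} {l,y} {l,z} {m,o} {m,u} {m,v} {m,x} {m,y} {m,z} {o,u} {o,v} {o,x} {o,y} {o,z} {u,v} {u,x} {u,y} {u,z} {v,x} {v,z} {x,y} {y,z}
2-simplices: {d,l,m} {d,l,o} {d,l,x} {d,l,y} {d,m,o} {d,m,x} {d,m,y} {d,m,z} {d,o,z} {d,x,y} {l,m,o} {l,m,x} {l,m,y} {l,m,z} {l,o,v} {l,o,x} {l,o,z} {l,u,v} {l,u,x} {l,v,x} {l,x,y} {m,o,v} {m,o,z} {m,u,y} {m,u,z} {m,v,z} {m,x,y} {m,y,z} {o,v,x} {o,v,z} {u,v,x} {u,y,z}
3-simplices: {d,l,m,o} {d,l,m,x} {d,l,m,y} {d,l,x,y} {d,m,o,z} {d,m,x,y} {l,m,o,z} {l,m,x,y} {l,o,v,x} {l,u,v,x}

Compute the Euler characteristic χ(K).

χ(K)=-2

n_0=9 n_1=33 n_2=32 n_3=10
χ=+9−33+32−10=-2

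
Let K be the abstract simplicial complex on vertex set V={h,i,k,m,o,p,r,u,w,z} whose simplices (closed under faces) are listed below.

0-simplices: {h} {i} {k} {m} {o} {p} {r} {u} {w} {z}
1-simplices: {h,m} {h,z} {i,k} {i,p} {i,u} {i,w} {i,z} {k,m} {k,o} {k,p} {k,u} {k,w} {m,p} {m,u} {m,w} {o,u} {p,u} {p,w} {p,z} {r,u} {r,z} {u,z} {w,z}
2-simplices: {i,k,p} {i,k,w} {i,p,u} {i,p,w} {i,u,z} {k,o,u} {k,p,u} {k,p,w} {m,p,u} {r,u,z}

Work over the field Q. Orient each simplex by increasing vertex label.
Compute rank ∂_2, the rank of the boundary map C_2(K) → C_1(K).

rank∂_2=9

n_0=10 n_1=23 n_2=10  [Q]
∂1: piv[hm,hz,ik,ip,iu,iw,iz,ko,ru] rk=9  ker:km,kp,ku,kw,mp,mu,mw,ou,pu,pw,pz,rz,uz,wz
∂2: piv[ikp,ikw,ipu,ipw,iuz,kou,kpu,mpu,ruz] rk=9  ker:kpw
rk∂_2=9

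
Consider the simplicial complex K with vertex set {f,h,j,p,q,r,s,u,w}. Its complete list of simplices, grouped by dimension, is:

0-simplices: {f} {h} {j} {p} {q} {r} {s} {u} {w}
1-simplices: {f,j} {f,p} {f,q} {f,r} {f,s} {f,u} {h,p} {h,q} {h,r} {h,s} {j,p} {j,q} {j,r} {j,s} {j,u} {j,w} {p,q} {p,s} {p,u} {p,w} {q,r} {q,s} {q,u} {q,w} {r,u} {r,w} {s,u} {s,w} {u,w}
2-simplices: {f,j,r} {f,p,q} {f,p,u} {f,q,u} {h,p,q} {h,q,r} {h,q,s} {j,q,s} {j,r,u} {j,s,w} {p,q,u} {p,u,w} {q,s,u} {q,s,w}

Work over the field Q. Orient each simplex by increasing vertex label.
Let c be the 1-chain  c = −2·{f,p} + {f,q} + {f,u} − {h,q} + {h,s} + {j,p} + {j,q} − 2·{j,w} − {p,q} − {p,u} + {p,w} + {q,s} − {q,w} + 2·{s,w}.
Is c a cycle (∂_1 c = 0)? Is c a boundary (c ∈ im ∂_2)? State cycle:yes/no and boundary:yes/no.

cycle:yes boundary:no

n_0=9 n_1=29 n_2=14  [Q]
∂1: piv[fj,fp,fq,fr,fs,fu,hp,jw] rk=8  ker:hq,hr,hs,jp,jq,jr,js,ju,pq,ps,pu,pw,qr,qs,qu,qw,ru,rw,su,sw,uw
∂2: piv[fjr,fpq,fpu,fqu,hpq,hqr,hqs,jqs,jru,jsw,puw,qsu,qsw] rk=13  ker:pqu
∂1c = 0
c vs im∂2: residual ≠ 0 ⇒ not boundary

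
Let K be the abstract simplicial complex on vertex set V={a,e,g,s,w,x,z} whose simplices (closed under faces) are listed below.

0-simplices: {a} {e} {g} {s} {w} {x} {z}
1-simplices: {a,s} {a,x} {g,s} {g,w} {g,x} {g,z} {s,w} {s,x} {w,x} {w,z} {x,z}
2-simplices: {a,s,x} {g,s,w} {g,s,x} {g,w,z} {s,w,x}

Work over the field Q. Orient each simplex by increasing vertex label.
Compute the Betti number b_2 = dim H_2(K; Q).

n_0=7 n_1=11 n_2=5  [Q]
∂1: piv[as,ax,gs,gw,gz] rk=5  ker:gx,sw,sx,wx,wz,xz
∂2: piv[asx,gsw,gsx,gwz,swx] rk=5
b_2=(5−5)−0=0

b_2=0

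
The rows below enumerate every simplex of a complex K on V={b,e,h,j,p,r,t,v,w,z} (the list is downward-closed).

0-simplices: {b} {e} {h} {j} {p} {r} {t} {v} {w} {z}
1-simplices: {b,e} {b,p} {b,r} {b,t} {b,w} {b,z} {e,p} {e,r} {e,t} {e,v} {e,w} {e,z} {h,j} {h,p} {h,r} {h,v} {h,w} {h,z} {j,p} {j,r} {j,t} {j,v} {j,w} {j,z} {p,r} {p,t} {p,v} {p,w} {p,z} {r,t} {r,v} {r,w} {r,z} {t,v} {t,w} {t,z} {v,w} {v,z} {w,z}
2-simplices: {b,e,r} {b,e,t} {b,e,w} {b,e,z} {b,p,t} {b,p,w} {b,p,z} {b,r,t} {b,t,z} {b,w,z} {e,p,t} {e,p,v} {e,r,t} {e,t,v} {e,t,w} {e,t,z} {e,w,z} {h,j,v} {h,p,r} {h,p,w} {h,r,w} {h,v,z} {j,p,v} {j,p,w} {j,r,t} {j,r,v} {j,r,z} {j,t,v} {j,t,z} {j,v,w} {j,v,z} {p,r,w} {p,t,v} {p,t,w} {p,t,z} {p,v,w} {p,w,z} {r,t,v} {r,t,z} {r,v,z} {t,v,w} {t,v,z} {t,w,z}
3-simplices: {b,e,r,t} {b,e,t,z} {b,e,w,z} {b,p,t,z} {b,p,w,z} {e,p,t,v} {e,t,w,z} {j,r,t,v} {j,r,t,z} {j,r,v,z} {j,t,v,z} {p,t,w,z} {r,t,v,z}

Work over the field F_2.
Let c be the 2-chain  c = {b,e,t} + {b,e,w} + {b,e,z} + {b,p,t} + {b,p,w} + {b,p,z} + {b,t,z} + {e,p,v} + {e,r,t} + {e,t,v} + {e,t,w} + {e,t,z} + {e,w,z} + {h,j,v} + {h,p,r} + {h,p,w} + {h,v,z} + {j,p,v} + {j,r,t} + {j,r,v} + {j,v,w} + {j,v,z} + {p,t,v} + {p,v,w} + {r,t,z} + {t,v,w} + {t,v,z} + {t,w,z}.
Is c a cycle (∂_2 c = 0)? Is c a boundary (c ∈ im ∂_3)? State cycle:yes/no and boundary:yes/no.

cycle:no boundary:no

n_0=10 n_1=39 n_2=43 n_3=13  [Z2]
∂1: piv[be,bp,br,bt,bw,bz,ev,hj,hp] rk=9  ker:ep,er,et,ew,ez,hr,hv,hw,hz,jp,jr,jt,jv,jw,jz,pr,pt,pv,pw,pz,rt,rv,rw,rz,tv,tw,tz,vw,vz,wz
∂2: piv[ber,bet,bew,bez,bpt,bpw,bpz,brt,btz,bwz,ept,epv,etv,etw,hjv,hpr,hpw,hrw,hvz,jpv,jpw,jrt,jrv,jrz,jtv,jtz,jvw,jvz] rk=28  ker:ert,etz,ewz,prw,ptv,ptw,ptz,pvw,pwz,rtv,rtz,rvz,tvw,tvz,twz
∂3: piv[bert,betz,bewz,bptz,bpwz,eptv,etwz,jrtv,jrtz,jrvz,jtvz,ptwz] rk=12  ker:rtvz
∂2c = {b,e} + {b,p} + {b,t} + {b,z} + {e,p} + {e,r} + {e,t} + {e,w} + {e,z} + {h,j} + {h,r} + {h,w} + {h,z} + {j,p} + {j,t} + {j,v} + {j,w} + {j,z} + {p,r} + {p,w} + {p,z} + {r,t} + {r,v} + {r,z} + {t,w} + {t,z} + {v,w} + {v,z}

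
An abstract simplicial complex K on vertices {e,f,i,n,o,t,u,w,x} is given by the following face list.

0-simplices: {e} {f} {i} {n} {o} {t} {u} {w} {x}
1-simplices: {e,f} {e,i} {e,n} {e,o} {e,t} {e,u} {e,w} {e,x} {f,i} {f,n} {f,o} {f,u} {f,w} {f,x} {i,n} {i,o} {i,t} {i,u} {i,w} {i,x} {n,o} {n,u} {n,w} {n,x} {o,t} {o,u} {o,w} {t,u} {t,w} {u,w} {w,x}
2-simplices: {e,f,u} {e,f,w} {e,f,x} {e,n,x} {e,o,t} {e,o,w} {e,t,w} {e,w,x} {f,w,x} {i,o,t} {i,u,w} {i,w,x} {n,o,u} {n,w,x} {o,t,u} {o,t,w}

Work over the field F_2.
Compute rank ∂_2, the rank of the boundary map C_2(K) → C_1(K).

n_0=9 n_1=31 n_2=16  [Z2]
∂1: piv[ef,ei,en,eo,et,eu,ew,ex] rk=8  ker:fi,fn,fo,fu,fw,fx,in,io,it,iu,iw,ix,no,nu,nw,nx,ot,ou,ow,tu,tw,uw,wx
∂2: piv[efu,efw,efx,enx,eot,eow,etw,ewx,iot,iuw,iwx,nou,nwx,otu] rk=14  ker:fwx,otw
rk∂_2=14

rank∂_2=14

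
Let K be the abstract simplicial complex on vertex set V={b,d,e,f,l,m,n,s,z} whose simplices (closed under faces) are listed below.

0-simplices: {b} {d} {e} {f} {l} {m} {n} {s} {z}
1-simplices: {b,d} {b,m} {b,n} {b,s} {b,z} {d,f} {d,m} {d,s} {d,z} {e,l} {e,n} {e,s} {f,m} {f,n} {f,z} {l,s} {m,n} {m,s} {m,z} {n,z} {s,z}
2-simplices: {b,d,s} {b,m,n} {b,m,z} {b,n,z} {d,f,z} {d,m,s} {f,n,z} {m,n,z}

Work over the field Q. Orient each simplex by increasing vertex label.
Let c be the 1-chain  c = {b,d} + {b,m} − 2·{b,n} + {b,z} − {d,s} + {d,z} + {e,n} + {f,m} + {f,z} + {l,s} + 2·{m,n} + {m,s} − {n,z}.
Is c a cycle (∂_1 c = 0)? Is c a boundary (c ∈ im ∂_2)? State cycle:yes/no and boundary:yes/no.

n_0=9 n_1=21 n_2=8  [Q]
∂1: piv[bd,bm,bn,bs,bz,df,el,en] rk=8  ker:dm,ds,dz,es,fm,fn,fz,ls,mn,ms,mz,nz,sz
∂2: piv[bds,bmn,bmz,bnz,dfz,dms,fnz] rk=7  ker:mnz
∂1c = −{b} + {d} − {e} − 2·{f} − {l} − {m} + 2·{n} + {s} + 2·{z}

cycle:no boundary:no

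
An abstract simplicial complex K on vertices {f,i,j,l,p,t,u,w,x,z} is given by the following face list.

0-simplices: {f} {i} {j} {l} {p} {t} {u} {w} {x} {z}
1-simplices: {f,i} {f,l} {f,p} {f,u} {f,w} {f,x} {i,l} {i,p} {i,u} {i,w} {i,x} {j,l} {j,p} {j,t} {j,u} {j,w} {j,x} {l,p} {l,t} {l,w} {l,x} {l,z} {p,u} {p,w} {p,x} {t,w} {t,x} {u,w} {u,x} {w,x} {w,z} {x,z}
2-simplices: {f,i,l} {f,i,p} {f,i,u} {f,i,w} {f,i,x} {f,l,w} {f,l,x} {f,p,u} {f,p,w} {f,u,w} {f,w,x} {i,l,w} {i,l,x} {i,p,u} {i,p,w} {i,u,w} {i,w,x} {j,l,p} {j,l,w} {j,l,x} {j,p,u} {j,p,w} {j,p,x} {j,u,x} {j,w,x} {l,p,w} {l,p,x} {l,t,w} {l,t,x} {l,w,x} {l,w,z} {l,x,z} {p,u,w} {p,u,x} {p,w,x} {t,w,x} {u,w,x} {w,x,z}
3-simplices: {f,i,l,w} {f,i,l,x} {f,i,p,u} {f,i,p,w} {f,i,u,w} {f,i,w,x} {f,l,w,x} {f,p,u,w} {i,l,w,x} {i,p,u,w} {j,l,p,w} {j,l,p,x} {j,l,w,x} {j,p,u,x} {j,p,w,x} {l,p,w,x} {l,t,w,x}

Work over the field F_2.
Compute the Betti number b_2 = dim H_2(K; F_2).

n_0=10 n_1=32 n_2=38 n_3=17  [Z2]
∂1: piv[fi,fl,fp,fu,fw,fx,jl,jt,lz] rk=9  ker:il,ip,iu,iw,ix,jp,ju,jw,jx,lp,lt,lw,lx,pu,pw,px,tw,tx,uw,ux,wx,wz,xz
∂2: piv[fil,fip,fiu,fiw,fix,flw,flx,fpu,fpw,fuw,fwx,jlp,jlw,jlx,jpu,jpw,jpx,jux,ltw,ltx,lwz,lxz] rk=22  ker:ilw,ilx,ipu,ipw,iuw,iwx,jwx,lpw,lpx,lwx,puw,pux,pwx,twx,uwx,wxz
∂3: piv[filw,filx,fipu,fipw,fiuw,fiwx,flwx,fpuw,jlpw,jlpx,jlwx,jpux,jpwx,ltwx] rk=14  ker:ilwx,ipuw,lpwx
b_2=(38−22)−14=2

b_2=2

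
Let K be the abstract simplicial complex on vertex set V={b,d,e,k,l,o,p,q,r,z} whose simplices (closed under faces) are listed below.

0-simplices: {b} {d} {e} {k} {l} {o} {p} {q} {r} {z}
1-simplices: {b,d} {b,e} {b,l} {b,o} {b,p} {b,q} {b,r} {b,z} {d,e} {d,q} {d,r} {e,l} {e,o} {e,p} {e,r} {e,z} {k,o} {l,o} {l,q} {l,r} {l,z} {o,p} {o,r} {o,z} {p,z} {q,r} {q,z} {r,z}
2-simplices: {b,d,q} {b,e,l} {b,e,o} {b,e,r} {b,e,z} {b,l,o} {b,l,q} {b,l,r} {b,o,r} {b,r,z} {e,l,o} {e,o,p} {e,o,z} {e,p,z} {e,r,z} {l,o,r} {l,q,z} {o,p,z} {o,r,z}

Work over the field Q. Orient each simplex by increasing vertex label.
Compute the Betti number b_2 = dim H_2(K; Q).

n_0=10 n_1=28 n_2=19  [Q]
∂1: piv[bd,be,bl,bo,bp,bq,br,bz,ko] rk=9  ker:de,dq,dr,el,eo,ep,er,ez,lo,lq,lr,lz,op,or,oz,pz,qr,qz,rz
∂2: piv[bdq,bel,beo,ber,bez,blo,blq,blr,bor,brz,eop,eoz,epz,lqz] rk=14  ker:elo,erz,lor,opz,orz
b_2=(19−14)−0=5

b_2=5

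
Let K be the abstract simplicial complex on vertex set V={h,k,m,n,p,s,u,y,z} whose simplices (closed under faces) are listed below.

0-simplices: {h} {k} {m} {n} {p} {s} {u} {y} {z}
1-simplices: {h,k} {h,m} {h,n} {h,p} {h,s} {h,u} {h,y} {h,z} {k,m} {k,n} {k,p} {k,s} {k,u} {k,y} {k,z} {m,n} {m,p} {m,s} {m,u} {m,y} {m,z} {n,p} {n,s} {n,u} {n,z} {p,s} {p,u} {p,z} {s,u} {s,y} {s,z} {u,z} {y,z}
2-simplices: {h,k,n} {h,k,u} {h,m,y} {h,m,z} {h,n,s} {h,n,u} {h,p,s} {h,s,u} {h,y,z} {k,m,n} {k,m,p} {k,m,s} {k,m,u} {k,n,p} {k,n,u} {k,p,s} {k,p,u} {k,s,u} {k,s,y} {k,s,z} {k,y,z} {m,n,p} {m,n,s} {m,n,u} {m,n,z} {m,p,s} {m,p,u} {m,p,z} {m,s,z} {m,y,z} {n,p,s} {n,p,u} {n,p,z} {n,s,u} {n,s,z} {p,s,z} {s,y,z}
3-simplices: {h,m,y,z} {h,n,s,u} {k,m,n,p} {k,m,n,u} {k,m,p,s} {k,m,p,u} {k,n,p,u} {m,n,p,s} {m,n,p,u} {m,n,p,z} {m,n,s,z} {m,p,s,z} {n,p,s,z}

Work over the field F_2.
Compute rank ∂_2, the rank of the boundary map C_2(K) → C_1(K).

n_0=9 n_1=33 n_2=37 n_3=13  [Z2]
∂1: piv[hk,hm,hn,hp,hs,hu,hy,hz] rk=8  ker:km,kn,kp,ks,ku,ky,kz,mn,mp,ms,mu,my,mz,np,ns,nu,nz,ps,pu,pz,su,sy,sz,uz,yz
∂2: piv[hkn,hku,hmy,hmz,hns,hnu,hps,hsu,hyz,kmn,kmp,kms,kmu,knp,kps,kpu,ksu,ksy,ksz,kyz,mnz,mpz,msz] rk=23  ker:knu,mnp,mns,mnu,mps,mpu,myz,nps,npu,npz,nsu,nsz,psz,syz
∂3: piv[hmyz,hnsu,kmnp,kmnu,kmps,kmpu,knpu,mnps,mnpz,mnsz,mpsz] rk=11  ker:mnpu,npsz
rk∂_2=23

rank∂_2=23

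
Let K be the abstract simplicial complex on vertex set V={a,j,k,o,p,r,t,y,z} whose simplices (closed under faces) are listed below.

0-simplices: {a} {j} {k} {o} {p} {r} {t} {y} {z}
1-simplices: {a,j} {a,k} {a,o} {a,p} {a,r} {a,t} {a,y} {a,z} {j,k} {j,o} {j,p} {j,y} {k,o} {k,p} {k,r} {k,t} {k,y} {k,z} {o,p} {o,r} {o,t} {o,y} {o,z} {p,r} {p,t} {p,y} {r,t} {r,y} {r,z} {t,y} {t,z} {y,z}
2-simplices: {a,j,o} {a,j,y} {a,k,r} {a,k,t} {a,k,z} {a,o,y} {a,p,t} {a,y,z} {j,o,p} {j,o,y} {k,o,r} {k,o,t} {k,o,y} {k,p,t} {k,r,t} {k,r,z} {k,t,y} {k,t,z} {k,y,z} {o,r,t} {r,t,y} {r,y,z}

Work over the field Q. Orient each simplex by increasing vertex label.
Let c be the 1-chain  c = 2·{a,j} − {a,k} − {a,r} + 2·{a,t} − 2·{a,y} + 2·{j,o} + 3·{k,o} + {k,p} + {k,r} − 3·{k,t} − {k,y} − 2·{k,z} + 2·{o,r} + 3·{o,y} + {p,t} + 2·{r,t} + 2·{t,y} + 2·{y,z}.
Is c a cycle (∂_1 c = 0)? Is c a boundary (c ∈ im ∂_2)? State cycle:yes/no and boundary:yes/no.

cycle:yes boundary:yes

n_0=9 n_1=32 n_2=22  [Q]
∂1: piv[aj,ak,ao,ap,ar,at,ay,az] rk=8  ker:jk,jo,jp,jy,ko,kp,kr,kt,ky,kz,op,or,ot,oy,oz,pr,pt,py,rt,ry,rz,ty,tz,yz
∂2: piv[ajo,ajy,akr,akt,akz,aoy,apt,ayz,jop,kor,kot,koy,kpt,krt,krz,kty,ktz,kyz,rty] rk=19  ker:joy,ort,ryz
∂1c = 0
c vs im∂2: reduces to 0 ⇒ boundary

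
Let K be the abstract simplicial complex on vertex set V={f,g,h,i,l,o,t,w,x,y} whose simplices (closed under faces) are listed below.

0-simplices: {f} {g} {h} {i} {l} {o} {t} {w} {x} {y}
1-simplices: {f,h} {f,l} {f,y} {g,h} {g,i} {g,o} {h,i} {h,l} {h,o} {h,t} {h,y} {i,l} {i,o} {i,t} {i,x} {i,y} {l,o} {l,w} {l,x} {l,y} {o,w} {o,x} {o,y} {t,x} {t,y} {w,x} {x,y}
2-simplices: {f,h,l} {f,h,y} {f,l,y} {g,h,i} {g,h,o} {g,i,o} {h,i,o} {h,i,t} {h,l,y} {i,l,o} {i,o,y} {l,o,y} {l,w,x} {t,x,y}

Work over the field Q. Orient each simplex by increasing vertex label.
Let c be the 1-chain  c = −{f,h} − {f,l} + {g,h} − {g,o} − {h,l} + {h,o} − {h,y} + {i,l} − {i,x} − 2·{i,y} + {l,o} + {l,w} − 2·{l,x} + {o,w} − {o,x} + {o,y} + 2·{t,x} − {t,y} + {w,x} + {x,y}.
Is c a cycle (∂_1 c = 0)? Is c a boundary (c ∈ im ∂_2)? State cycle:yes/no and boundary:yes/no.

n_0=10 n_1=27 n_2=14  [Q]
∂1: piv[fh,fl,fy,gh,gi,go,ht,ix,lw] rk=9  ker:hi,hl,ho,hy,il,io,it,iy,lo,lx,ly,ow,ox,oy,tx,ty,wx,xy
∂2: piv[fhl,fhy,fly,ghi,gho,gio,hit,ilo,ioy,loy,lwx,txy] rk=12  ker:hio,hly
∂1c = 2·{f} + {h} + 2·{i} − {l} − {t} + {w} − 2·{x} − 2·{y}

cycle:no boundary:no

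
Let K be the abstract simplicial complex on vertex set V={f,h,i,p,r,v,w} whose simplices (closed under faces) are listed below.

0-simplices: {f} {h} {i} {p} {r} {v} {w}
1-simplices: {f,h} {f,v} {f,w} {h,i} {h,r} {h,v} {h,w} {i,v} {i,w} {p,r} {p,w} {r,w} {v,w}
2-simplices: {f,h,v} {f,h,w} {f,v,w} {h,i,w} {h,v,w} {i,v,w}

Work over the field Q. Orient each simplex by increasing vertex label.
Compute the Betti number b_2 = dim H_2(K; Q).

b_2=1

n_0=7 n_1=13 n_2=6  [Q]
∂1: piv[fh,fv,fw,hi,hr,pr] rk=6  ker:hv,hw,iv,iw,pw,rw,vw
∂2: piv[fhv,fhw,fvw,hiw,ivw] rk=5  ker:hvw
b_2=(6−5)−0=1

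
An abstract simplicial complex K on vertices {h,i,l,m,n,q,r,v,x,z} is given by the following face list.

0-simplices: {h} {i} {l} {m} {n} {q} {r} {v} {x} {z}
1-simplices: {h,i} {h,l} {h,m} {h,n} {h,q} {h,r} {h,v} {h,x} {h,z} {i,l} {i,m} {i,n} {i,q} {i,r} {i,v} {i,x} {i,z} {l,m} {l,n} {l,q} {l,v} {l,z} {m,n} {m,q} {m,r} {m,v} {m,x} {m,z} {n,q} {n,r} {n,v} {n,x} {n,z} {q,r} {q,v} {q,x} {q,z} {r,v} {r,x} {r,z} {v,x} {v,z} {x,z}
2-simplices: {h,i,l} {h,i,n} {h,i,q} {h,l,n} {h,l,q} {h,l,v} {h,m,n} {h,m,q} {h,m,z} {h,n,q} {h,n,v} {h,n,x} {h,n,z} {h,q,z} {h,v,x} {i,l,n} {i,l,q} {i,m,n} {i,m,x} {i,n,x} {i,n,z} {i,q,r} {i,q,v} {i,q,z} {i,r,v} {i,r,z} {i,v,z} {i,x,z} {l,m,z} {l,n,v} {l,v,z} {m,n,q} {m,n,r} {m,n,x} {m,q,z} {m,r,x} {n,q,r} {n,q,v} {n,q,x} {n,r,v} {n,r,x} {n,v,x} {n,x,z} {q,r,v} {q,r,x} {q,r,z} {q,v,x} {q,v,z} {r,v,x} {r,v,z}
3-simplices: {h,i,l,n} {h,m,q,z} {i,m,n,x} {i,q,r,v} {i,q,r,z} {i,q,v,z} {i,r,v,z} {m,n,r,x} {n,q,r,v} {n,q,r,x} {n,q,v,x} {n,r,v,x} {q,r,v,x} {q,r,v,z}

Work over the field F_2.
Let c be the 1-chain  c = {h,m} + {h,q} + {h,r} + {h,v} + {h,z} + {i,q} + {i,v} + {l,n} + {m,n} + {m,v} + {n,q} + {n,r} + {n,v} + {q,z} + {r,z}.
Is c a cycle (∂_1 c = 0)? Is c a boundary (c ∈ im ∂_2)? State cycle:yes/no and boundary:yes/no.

n_0=10 n_1=43 n_2=50 n_3=14  [Z2]
∂1: piv[hi,hl,hm,hn,hq,hr,hv,hx,hz] rk=9  ker:il,im,in,iq,ir,iv,ix,iz,lm,ln,lq,lv,lz,mn,mq,mr,mv,mx,mz,nq,nr,nv,nx,nz,qr,qv,qx,qz,rv,rx,rz,vx,vz,xz
∂2: piv[hil,hin,hiq,hln,hlq,hlv,hmn,hmq,hmz,hnq,hnv,hnx,hnz,hqz,hvx,imn,imx,inx,inz,iqr,iqv,irv,irz,ivz,ixz,lmz,lvz,mnr,mrx,nqr,nqv,nqx] rk=32  ker:iln,ilq,iqz,lnv,mnq,mnx,mqz,nrv,nrx,nvx,nxz,qrv,qrx,qrz,qvx,qvz,rvx,rvz
∂3: piv[hiln,hmqz,imnx,iqrv,iqrz,iqvz,irvz,mnrx,nqrv,nqrx,nqvx,nrvx] rk=12  ker:qrvx,qrvz
∂1c = {h} + {l} + {m} + {n} + {r} + {z}

cycle:no boundary:no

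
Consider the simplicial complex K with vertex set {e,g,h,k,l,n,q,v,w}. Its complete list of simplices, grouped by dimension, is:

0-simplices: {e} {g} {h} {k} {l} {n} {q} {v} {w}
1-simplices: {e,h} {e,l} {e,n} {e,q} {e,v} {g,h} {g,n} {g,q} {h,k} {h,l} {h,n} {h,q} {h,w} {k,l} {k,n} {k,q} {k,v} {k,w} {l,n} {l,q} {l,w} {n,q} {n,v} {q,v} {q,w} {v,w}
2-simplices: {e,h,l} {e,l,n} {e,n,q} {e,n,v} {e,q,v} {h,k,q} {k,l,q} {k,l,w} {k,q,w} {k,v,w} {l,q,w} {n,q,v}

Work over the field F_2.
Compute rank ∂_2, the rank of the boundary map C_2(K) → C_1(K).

rank∂_2=10

n_0=9 n_1=26 n_2=12  [Z2]
∂1: piv[eh,el,en,eq,ev,gh,hk,hw] rk=8  ker:gn,gq,hl,hn,hq,kl,kn,kq,kv,kw,ln,lq,lw,nq,nv,qv,qw,vw
∂2: piv[ehl,eln,enq,env,eqv,hkq,klq,klw,kqw,kvw] rk=10  ker:lqw,nqv
rk∂_2=10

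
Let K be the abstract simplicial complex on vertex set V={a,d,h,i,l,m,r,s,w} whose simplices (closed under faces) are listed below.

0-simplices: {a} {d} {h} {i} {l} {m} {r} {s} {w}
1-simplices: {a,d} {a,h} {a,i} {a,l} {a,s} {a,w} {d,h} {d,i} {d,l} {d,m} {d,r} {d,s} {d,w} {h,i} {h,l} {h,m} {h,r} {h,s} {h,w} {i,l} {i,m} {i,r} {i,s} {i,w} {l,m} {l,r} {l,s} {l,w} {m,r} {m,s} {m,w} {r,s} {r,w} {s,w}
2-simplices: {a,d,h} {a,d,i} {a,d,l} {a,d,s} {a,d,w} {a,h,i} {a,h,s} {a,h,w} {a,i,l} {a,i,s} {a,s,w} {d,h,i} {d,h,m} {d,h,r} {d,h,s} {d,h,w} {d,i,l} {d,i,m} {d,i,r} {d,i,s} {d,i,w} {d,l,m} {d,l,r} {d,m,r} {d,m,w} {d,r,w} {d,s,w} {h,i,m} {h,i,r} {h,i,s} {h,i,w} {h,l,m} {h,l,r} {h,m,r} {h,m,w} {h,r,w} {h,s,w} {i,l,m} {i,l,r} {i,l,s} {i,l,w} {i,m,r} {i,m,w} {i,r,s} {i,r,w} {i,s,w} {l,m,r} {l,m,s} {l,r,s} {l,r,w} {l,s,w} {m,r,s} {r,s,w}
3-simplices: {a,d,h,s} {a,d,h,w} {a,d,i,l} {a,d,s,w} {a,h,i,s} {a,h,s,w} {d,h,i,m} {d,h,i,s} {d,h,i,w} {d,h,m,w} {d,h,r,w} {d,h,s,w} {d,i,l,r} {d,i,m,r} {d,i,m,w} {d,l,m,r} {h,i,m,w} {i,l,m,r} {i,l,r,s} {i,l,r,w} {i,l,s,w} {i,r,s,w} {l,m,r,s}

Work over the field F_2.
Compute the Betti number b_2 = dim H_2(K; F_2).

n_0=9 n_1=34 n_2=53 n_3=23  [Z2]
∂1: piv[ad,ah,ai,al,as,aw,dm,dr] rk=8  ker:dh,di,dl,ds,dw,hi,hl,hm,hr,hs,hw,il,im,ir,is,iw,lm,lr,ls,lw,mr,ms,mw,rs,rw,sw
∂2: piv[adh,adi,adl,ads,adw,ahi,ahs,ahw,ail,ais,asw,dhm,dhr,dim,dir,diw,dlm,dlr,dmr,dmw,drw,hlm,ils,ilw,irs,lms] rk=26  ker:dhi,dhs,dhw,dil,dis,dsw,him,hir,his,hiw,hlr,hmr,hmw,hrw,hsw,ilm,ilr,imr,imw,irw,isw,lmr,lrs,lrw,lsw,mrs,rsw
∂3: piv[adhs,adhw,adil,adsw,ahis,ahsw,dhim,dhis,dhiw,dhmw,dhrw,dilr,dimr,dimw,dlmr,ilmr,ilrs,ilrw,ilsw,irsw,lmrs] rk=21  ker:dhsw,himw
b_2=(53−26)−21=6

b_2=6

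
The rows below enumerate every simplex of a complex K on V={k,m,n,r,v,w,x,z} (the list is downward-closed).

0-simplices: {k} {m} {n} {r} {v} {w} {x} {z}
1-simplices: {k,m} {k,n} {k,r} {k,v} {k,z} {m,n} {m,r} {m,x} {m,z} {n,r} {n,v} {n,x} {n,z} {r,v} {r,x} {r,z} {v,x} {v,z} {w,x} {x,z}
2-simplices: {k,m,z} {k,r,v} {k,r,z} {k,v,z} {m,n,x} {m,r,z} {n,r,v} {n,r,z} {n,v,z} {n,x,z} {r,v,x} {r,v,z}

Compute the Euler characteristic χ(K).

n_0=8 n_1=20 n_2=12
χ=+8−20+12=0

χ(K)=0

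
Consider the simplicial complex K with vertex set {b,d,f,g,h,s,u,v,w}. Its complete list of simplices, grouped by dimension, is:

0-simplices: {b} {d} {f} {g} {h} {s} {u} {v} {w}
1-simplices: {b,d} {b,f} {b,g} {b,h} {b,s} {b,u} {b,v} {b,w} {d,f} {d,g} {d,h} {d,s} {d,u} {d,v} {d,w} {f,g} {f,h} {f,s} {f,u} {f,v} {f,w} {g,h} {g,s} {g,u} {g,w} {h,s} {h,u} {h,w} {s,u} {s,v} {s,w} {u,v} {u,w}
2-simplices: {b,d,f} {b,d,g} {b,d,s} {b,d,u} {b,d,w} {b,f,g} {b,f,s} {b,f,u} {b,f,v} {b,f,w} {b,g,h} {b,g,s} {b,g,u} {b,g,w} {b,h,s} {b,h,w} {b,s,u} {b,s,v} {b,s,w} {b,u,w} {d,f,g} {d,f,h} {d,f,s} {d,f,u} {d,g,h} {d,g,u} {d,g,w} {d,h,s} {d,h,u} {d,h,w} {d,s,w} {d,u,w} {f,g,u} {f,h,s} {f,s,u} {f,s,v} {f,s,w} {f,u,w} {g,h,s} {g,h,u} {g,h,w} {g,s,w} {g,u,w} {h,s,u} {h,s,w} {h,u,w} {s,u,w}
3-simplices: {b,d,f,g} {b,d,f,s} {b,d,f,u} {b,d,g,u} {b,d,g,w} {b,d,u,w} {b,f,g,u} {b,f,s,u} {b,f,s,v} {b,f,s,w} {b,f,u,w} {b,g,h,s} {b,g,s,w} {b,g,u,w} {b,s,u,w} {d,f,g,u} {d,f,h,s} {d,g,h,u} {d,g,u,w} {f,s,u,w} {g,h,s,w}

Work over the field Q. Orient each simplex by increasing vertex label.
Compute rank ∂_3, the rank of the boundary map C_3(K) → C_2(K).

rank∂_3=18

n_0=9 n_1=33 n_2=47 n_3=21  [Q]
∂1: piv[bd,bf,bg,bh,bs,bu,bv,bw] rk=8  ker:df,dg,dh,ds,du,dv,dw,fg,fh,fs,fu,fv,fw,gh,gs,gu,gw,hs,hu,hw,su,sv,sw,uv,uw
∂2: piv[bdf,bdg,bds,bdu,bdw,bfg,bfs,bfu,bfv,bfw,bgh,bgs,bgu,bgw,bhs,bhw,bsu,bsv,bsw,buw,dfh,dgh,dhu] rk=23  ker:dfg,dfs,dfu,dgu,dgw,dhs,dhw,dsw,duw,fgu,fhs,fsu,fsv,fsw,fuw,ghs,ghu,ghw,gsw,guw,hsu,hsw,huw,suw
∂3: piv[bdfg,bdfs,bdfu,bdgu,bdgw,bduw,bfgu,bfsu,bfsv,bfsw,bfuw,bghs,bgsw,bguw,bsuw,dfhs,dghu,ghsw] rk=18  ker:dfgu,dguw,fsuw
rk∂_3=18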